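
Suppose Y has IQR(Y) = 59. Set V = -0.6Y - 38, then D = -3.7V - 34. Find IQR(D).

IQR(D) = 130.98

IQR(V) = |-0.6|·59 = 35.4.
IQR(D) = |-3.7|·35.4 = 130.98.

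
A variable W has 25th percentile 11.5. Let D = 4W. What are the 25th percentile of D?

Since a = 4 > 0 the transformation is increasing, so the 25th percentile of D = a·(P_{25} of W) + b = 4·11.5 = 46.

25th percentile of D = 46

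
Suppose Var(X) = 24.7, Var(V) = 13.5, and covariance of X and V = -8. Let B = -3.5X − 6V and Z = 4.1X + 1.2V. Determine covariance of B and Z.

covariance of B and Z = -221.245

By bilinearity, covariance of B and Z = ac·Var(X) + bd·Var(V) + (ad+bc)·covariance of X and V, with a=-3.5, b=-6, c=4.1, d=1.2.
ac·Var(X) = (-3.5)·4.1·24.7 = -354.445
bd·Var(V) = (-6)·1.2·13.5 = -97.2
(ad+bc)·covariance of X and V = (-28.8)·(-8) = 230.4
covariance of B and Z = -354.445 + (-97.2) + 230.4 = -221.245.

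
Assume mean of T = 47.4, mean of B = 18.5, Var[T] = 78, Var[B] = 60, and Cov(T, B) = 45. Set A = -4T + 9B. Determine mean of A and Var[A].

mean of A = (-4)·mean of T + 9·mean of B = (-4)·47.4 + 9·18.5 = -23.1.
Var[A] = a²·Var[T] + b²·Var[B] + 2ab·Cov(T, B) with a = -4, b = 9.
= (-4)²·78 + 9²·60 + 2·(-4)·9·45
= 1248 + 4860 + (-3240) = 2868.

mean of A = -23.1, Var[A] = 2868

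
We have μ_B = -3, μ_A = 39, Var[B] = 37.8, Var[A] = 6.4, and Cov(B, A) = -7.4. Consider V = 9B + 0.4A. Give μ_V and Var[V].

μ_V = -11.4, Var[V] = 3009.544

μ_V = 9·μ_B + 0.4·μ_A = 9·(-3) + 0.4·39 = -11.4.
Var[V] = a²·Var[B] + b²·Var[A] + 2ab·Cov(B, A) with a = 9, b = 0.4.
= 9²·37.8 + 0.4²·6.4 + 2·9·0.4·(-7.4)
= 3061.8 + 1.024 + (-53.28) = 3009.544.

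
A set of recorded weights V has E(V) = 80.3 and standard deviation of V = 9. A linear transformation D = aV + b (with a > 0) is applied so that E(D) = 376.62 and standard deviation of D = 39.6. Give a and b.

standard deviation of D = a·standard deviation of V (a > 0), so a = 39.6/9 = 4.4.
E(D) = a·E(V) + b, so b = 376.62 − 4.4·80.3 = 23.3.

a = 4.4, b = 23.3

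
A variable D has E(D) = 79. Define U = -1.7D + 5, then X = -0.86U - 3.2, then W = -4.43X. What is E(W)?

E(U) = (-1.7)·79 + 5 = -129.3.
E(X) = (-0.86)·(-129.3) + (-3.2) = 107.998.
E(W) = (-4.43)·107.998 = -478.43114.

E(W) = -478.43114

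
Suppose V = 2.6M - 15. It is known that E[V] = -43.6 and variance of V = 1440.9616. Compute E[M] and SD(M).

From V = 2.6M - 15: E[V] = a·E[M] + b, so E[M] = (E[V] − b)/a = (-43.6 − (-15))/2.6 = -11.
SD(V) = √1440.9616 = 37.96.
SD(V) = |a|·SD(M), so SD(M) = 37.96/|2.6| = 14.6.

E[M] = -11, SD(M) = 14.6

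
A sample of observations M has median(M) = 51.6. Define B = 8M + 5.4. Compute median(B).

median(B) = 418.2

A linear map preserves order up to sign, so median(B) = a·median(M) + b = 8·51.6 + 5.4 = 418.2.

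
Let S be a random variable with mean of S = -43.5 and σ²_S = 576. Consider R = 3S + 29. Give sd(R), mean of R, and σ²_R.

R = 3S + 29 is linear with a = 3, b = 29.
sd(S) = √576 = 24.
sd(R) = |a|·sd(S) = |3|·24 = 72.
mean of R = a·mean of S + b = 3·(-43.5) + 29 = -101.5.
σ²_R = a²·σ²_S = 3²·576 = 5184 (the additive constant 29 does not affect variance).

sd(R) = 72, mean of R = -101.5, σ²_R = 5184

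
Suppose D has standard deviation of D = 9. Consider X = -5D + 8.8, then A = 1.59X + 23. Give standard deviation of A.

standard deviation of X = |-5|·9 = 45.
standard deviation of A = |1.59|·45 = 71.55.

standard deviation of A = 71.55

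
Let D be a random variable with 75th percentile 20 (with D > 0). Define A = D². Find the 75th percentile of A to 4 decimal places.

D² is increasing, so P_{75}(A) = g(P_{75}(D)) = 400.

75th percentile of A = 400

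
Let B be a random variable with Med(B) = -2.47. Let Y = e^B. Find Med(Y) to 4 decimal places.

Med(Y) = 0.0846

e^B is monotone on this domain, so Med(Y) = exp(-2.47) ≈ 0.0846.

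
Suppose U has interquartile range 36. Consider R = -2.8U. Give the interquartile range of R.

IQR(R) = 100.8

Under R = aU + b, IQR(R) = |a|·IQR(U) = |-2.8|·36 = 100.8 (shifts cancel; spread scales by |a|).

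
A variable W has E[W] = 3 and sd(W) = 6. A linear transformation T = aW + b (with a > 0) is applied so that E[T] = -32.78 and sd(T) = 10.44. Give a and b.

sd(T) = a·sd(W) (a > 0), so a = 10.44/6 = 1.74.
E[T] = a·E[W] + b, so b = -32.78 − 1.74·3 = -38.

a = 1.74, b = -38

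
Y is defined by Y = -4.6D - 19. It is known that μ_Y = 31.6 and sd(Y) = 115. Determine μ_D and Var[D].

μ_D = -11, Var[D] = 625

From Y = -4.6D - 19: μ_Y = a·μ_D + b, so μ_D = (μ_Y − b)/a = (31.6 − (-19))/(-4.6) = -11.
Var[Y] = 115² = 13225.
Var[Y] = a²·Var[D], so Var[D] = 13225/(-4.6)² = 625.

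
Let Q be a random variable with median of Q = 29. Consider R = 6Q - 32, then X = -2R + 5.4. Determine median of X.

median of X = -278.6

median of R = 6·29 + (-32) = 142.
median of X = (-2)·142 + 5.4 = -278.6.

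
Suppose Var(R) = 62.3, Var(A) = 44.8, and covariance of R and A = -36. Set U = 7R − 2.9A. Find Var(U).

Var(U) = 4891.068

Var(U) = a²·Var(R) + b²·Var(A) + 2ab·covariance of R and A with a = 7, b = -2.9.
= 7²·62.3 + (-2.9)²·44.8 + 2·7·(-2.9)·(-36)
= 3052.7 + 376.768 + 1461.6 = 4891.068.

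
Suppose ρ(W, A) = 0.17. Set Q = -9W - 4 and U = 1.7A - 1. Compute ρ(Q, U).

Linear rescalings preserve |correlation|; the slopes -9 and 1.7 have opposite signs, so the correlation flips sign: ρ(Q, U) = −ρ(W, A) = -0.17.

ρ(Q, U) = -0.17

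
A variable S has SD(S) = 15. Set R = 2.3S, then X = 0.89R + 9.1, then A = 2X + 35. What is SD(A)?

SD(A) = 61.41

SD(R) = |2.3|·15 = 34.5.
SD(X) = |0.89|·34.5 = 30.705.
SD(A) = |2|·30.705 = 61.41.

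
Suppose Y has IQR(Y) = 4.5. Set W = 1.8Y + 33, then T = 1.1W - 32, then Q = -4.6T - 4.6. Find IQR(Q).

IQR(Q) = 40.986

IQR(W) = |1.8|·4.5 = 8.1.
IQR(T) = |1.1|·8.1 = 8.91.
IQR(Q) = |-4.6|·8.91 = 40.986.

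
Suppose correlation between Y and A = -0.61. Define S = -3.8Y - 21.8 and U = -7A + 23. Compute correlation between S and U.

Linear rescalings preserve correlation up to sign; here the slopes -3.8 and -7 have the same sign, so correlation between S and U = correlation between Y and A = -0.61.

correlation between S and U = -0.61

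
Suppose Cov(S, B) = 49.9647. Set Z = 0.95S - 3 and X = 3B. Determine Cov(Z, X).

Cov(Z, X) = a·c·Cov(S, B) = 0.95·3·49.9647 = 142.399395. Additive constants drop out.

Cov(Z, X) = 142.399395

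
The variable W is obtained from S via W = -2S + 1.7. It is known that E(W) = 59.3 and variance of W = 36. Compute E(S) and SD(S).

E(S) = -28.8, SD(S) = 3

From W = -2S + 1.7: E(W) = a·E(S) + b, so E(S) = (E(W) − b)/a = (59.3 − 1.7)/(-2) = -28.8.
SD(W) = √36 = 6.
SD(W) = |a|·SD(S), so SD(S) = 6/|-2| = 3.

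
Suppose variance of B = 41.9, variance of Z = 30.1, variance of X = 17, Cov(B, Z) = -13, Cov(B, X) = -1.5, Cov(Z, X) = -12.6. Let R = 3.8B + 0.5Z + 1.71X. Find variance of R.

variance of R = a²·variance of B + b²·variance of Z + c²·variance of X + 2ab·Cov(B, Z) + 2ac·Cov(B, X) + 2bc·Cov(Z, X), with a = 3.8, b = 0.5, c = 1.71.
= 605.036 + 7.525 + 49.7097 + (-49.4) + (-19.494) + (-21.546)
= 571.8307.

variance of R = 571.8307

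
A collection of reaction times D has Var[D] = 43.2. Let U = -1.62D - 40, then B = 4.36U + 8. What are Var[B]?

Var[U] = (-1.62)²·43.2 = 113.37408.
Var[B] = 4.36²·113.37408 = 2155.195911168.

Var[B] = 2155.195911168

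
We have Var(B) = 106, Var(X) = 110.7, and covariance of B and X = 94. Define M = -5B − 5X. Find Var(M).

Var(M) = a²·Var(B) + b²·Var(X) + 2ab·covariance of B and X with a = -5, b = -5.
= (-5)²·106 + (-5)²·110.7 + 2·(-5)·(-5)·94
= 2650 + 2767.5 + 4700 = 10117.5.

Var(M) = 10117.5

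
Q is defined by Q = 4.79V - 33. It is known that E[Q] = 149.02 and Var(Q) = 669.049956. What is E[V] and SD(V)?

From Q = 4.79V - 33: E[Q] = a·E[V] + b, so E[V] = (E[Q] − b)/a = (149.02 − (-33))/4.79 = 38.
SD(Q) = √669.049956 = 25.866.
SD(Q) = |a|·SD(V), so SD(V) = 25.866/|4.79| = 5.4.

E[V] = 38, SD(V) = 5.4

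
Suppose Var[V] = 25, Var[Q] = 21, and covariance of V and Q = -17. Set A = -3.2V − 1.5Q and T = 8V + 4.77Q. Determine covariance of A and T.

covariance of A and T = -326.767

By bilinearity, covariance of A and T = ac·Var[V] + bd·Var[Q] + (ad+bc)·covariance of V and Q, with a=-3.2, b=-1.5, c=8, d=4.77.
ac·Var[V] = (-3.2)·8·25 = -640
bd·Var[Q] = (-1.5)·4.77·21 = -150.255
(ad+bc)·covariance of V and Q = (-27.264)·(-17) = 463.488
covariance of A and T = -640 + (-150.255) + 463.488 = -326.767.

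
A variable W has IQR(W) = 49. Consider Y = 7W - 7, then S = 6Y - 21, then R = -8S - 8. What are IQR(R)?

IQR(R) = 16464

IQR(Y) = |7|·49 = 343.
IQR(S) = |6|·343 = 2058.
IQR(R) = |-8|·2058 = 16464.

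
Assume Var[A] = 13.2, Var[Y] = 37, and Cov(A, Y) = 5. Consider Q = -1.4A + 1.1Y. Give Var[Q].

Var[Q] = 55.242

Var[Q] = a²·Var[A] + b²·Var[Y] + 2ab·Cov(A, Y) with a = -1.4, b = 1.1.
= (-1.4)²·13.2 + 1.1²·37 + 2·(-1.4)·1.1·5
= 25.872 + 44.77 + (-15.4) = 55.242.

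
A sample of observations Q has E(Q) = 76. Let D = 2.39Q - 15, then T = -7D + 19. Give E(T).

E(D) = 2.39·76 + (-15) = 166.64.
E(T) = (-7)·166.64 + 19 = -1147.48.

E(T) = -1147.48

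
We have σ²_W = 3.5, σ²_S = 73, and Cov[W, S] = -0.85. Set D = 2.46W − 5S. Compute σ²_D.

σ²_D = 1867.0906

σ²_D = a²·σ²_W + b²·σ²_S + 2ab·Cov[W, S] with a = 2.46, b = -5.
= 2.46²·3.5 + (-5)²·73 + 2·2.46·(-5)·(-0.85)
= 21.1806 + 1825 + 20.91 = 1867.0906.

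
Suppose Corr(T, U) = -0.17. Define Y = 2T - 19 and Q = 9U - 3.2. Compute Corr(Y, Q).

Linear rescalings preserve correlation up to sign; here the slopes 2 and 9 have the same sign, so Corr(Y, Q) = Corr(T, U) = -0.17.

Corr(Y, Q) = -0.17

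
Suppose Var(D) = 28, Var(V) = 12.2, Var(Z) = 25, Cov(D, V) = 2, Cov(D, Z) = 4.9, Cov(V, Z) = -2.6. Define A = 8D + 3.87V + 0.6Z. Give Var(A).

Var(A) = 2142.52378

Var(A) = a²·Var(D) + b²·Var(V) + c²·Var(Z) + 2ab·Cov(D, V) + 2ac·Cov(D, Z) + 2bc·Cov(V, Z), with a = 8, b = 3.87, c = 0.6.
= 1792 + 182.71818 + 9 + 123.84 + 47.04 + (-12.0744)
= 2142.52378.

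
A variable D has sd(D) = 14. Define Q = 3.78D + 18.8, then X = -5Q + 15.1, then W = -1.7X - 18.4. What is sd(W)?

sd(W) = 449.82

sd(Q) = |3.78|·14 = 52.92.
sd(X) = |-5|·52.92 = 264.6.
sd(W) = |-1.7|·264.6 = 449.82.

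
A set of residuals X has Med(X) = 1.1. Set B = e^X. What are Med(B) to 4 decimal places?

e^X is monotone on this domain, so Med(B) = exp(1.1) ≈ 3.0042.

Med(B) = 3.0042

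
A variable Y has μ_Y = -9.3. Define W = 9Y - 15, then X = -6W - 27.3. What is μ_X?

μ_W = 9·(-9.3) + (-15) = -98.7.
μ_X = (-6)·(-98.7) + (-27.3) = 564.9.

μ_X = 564.9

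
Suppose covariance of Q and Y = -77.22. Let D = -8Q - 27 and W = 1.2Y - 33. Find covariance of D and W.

covariance of D and W = a·c·covariance of Q and Y = (-8)·1.2·(-77.22) = 741.312. Additive constants drop out.

covariance of D and W = 741.312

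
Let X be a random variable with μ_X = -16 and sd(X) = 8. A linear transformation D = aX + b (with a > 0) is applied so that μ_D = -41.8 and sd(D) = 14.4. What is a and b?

a = 1.8, b = -13

sd(D) = a·sd(X) (a > 0), so a = 14.4/8 = 1.8.
μ_D = a·μ_X + b, so b = -41.8 − 1.8·(-16) = -13.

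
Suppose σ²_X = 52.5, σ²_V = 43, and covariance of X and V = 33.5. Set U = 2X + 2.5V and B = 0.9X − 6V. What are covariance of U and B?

By bilinearity, covariance of U and B = ac·σ²_X + bd·σ²_V + (ad+bc)·covariance of X and V, with a=2, b=2.5, c=0.9, d=-6.
ac·σ²_X = 2·0.9·52.5 = 94.5
bd·σ²_V = 2.5·(-6)·43 = -645
(ad+bc)·covariance of X and V = (-9.75)·33.5 = -326.625
covariance of U and B = 94.5 + (-645) + (-326.625) = -877.125.

covariance of U and B = -877.125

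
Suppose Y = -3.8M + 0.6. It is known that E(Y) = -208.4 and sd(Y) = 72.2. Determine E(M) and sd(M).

From Y = -3.8M + 0.6: E(Y) = a·E(M) + b, so E(M) = (E(Y) − b)/a = (-208.4 − 0.6)/(-3.8) = 55.
sd(Y) = |a|·sd(M), so sd(M) = 72.2/|-3.8| = 19.

E(M) = 55, sd(M) = 19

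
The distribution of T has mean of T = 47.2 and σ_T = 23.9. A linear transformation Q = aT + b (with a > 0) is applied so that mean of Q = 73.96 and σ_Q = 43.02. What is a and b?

a = 1.8, b = -11

σ_Q = a·σ_T (a > 0), so a = 43.02/23.9 = 1.8.
mean of Q = a·mean of T + b, so b = 73.96 − 1.8·47.2 = -11.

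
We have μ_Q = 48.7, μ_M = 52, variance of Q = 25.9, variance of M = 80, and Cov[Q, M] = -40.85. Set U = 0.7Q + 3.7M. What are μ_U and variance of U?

μ_U = 226.49, variance of U = 896.288

μ_U = 0.7·μ_Q + 3.7·μ_M = 0.7·48.7 + 3.7·52 = 226.49.
variance of U = a²·variance of Q + b²·variance of M + 2ab·Cov[Q, M] with a = 0.7, b = 3.7.
= 0.7²·25.9 + 3.7²·80 + 2·0.7·3.7·(-40.85)
= 12.691 + 1095.2 + (-211.603) = 896.288.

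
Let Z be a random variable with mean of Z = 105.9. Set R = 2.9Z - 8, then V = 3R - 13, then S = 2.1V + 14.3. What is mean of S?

mean of S = 1871.393

mean of R = 2.9·105.9 + (-8) = 299.11.
mean of V = 3·299.11 + (-13) = 884.33.
mean of S = 2.1·884.33 + 14.3 = 1871.393.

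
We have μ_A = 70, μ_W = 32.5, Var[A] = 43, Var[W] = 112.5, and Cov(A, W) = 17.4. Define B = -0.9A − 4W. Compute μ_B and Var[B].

μ_B = -193, Var[B] = 1960.11

μ_B = (-0.9)·μ_A + (-4)·μ_W = (-0.9)·70 + (-4)·32.5 = -193.
Var[B] = a²·Var[A] + b²·Var[W] + 2ab·Cov(A, W) with a = -0.9, b = -4.
= (-0.9)²·43 + (-4)²·112.5 + 2·(-0.9)·(-4)·17.4
= 34.83 + 1800 + 125.28 = 1960.11.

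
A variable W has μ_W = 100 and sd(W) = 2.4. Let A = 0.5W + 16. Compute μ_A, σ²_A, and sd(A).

μ_A = 66, σ²_A = 1.44, sd(A) = 1.2

A = 0.5W + 16 is linear with a = 0.5, b = 16.
μ_A = a·μ_W + b = 0.5·100 + 16 = 66.
σ²_W = 2.4² = 5.76.
σ²_A = a²·σ²_W = 0.5²·5.76 = 1.44 (the additive constant 16 does not affect variance).
sd(A) = |a|·sd(W) = |0.5|·2.4 = 1.2.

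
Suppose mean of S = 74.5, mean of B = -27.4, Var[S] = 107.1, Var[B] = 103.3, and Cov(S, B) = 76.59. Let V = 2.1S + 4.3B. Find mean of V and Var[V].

mean of V = 2.1·mean of S + 4.3·mean of B = 2.1·74.5 + 4.3·(-27.4) = 38.63.
Var[V] = a²·Var[S] + b²·Var[B] + 2ab·Cov(S, B) with a = 2.1, b = 4.3.
= 2.1²·107.1 + 4.3²·103.3 + 2·2.1·4.3·76.59
= 472.311 + 1910.017 + 1383.2154 = 3765.5434.

mean of V = 38.63, Var[V] = 3765.5434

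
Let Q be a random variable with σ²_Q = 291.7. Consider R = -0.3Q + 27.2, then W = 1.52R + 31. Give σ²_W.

σ²_W = 60.6549312

σ²_R = (-0.3)²·291.7 = 26.253.
σ²_W = 1.52²·26.253 = 60.6549312.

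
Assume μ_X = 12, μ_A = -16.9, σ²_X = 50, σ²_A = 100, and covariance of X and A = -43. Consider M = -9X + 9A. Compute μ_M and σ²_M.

μ_M = -260.1, σ²_M = 19116

μ_M = (-9)·μ_X + 9·μ_A = (-9)·12 + 9·(-16.9) = -260.1.
σ²_M = a²·σ²_X + b²·σ²_A + 2ab·covariance of X and A with a = -9, b = 9.
= (-9)²·50 + 9²·100 + 2·(-9)·9·(-43)
= 4050 + 8100 + 6966 = 19116.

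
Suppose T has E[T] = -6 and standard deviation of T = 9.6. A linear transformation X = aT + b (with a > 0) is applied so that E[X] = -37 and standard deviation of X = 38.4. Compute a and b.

a = 4, b = -13

standard deviation of X = a·standard deviation of T (a > 0), so a = 38.4/9.6 = 4.
E[X] = a·E[T] + b, so b = -37 − 4·(-6) = -13.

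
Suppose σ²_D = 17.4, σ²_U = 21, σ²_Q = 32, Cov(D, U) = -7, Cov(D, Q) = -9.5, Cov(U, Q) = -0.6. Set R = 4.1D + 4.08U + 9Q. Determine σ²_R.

σ²_R = a²·σ²_D + b²·σ²_U + c²·σ²_Q + 2ab·Cov(D, U) + 2ac·Cov(D, Q) + 2bc·Cov(U, Q), with a = 4.1, b = 4.08, c = 9.
= 292.494 + 349.5744 + 2592 + (-234.192) + (-701.1) + (-44.064)
= 2254.7124.

σ²_R = 2254.7124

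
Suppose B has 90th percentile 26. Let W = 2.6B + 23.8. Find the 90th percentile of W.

90th percentile of W = 91.4

Since a = 2.6 > 0 the transformation is increasing, so the 90th percentile of W = a·(P_{90} of B) + b = 2.6·26 + 23.8 = 91.4.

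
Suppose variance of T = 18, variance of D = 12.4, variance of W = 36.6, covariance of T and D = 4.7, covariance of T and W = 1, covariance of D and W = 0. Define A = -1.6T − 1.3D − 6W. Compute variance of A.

variance of A = 1423.388

variance of A = a²·variance of T + b²·variance of D + c²·variance of W + 2ab·covariance of T and D + 2ac·covariance of T and W + 2bc·covariance of D and W, with a = -1.6, b = -1.3, c = -6.
= 46.08 + 20.956 + 1317.6 + 19.552 + 19.2 + 0
= 1423.388.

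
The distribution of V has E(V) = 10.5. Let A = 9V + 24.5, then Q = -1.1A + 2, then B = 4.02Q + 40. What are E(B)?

E(B) = -478.178

E(A) = 9·10.5 + 24.5 = 119.
E(Q) = (-1.1)·119 + 2 = -128.9.
E(B) = 4.02·(-128.9) + 40 = -478.178.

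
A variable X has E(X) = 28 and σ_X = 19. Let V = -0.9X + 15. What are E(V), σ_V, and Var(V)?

V = -0.9X + 15 is linear with a = -0.9, b = 15.
E(V) = a·E(X) + b = (-0.9)·28 + 15 = -10.2.
σ_V = |a|·σ_X = |-0.9|·19 = 17.1.
Var(X) = 19² = 361.
Var(V) = a²·Var(X) = (-0.9)²·361 = 292.41 (the additive constant 15 does not affect variance).

E(V) = -10.2, σ_V = 17.1, Var(V) = 292.41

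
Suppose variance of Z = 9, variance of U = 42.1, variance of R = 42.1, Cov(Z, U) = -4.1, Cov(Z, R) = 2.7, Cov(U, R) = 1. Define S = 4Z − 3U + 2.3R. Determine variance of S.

variance of S = a²·variance of Z + b²·variance of U + c²·variance of R + 2ab·Cov(Z, U) + 2ac·Cov(Z, R) + 2bc·Cov(U, R), with a = 4, b = -3, c = 2.3.
= 144 + 378.9 + 222.709 + 98.4 + 49.68 + (-13.8)
= 879.889.

variance of S = 879.889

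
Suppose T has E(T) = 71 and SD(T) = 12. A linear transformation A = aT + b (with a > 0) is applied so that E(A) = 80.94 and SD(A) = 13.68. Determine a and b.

a = 1.14, b = 0

SD(A) = a·SD(T) (a > 0), so a = 13.68/12 = 1.14.
E(A) = a·E(T) + b, so b = 80.94 − 1.14·71 = 0.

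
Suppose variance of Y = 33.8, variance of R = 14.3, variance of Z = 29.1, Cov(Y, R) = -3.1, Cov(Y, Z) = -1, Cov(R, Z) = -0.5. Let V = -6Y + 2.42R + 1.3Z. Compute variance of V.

variance of V = 1452.20352

variance of V = a²·variance of Y + b²·variance of R + c²·variance of Z + 2ab·Cov(Y, R) + 2ac·Cov(Y, Z) + 2bc·Cov(R, Z), with a = -6, b = 2.42, c = 1.3.
= 1216.8 + 83.74652 + 49.179 + 90.024 + 15.6 + (-3.146)
= 1452.20352.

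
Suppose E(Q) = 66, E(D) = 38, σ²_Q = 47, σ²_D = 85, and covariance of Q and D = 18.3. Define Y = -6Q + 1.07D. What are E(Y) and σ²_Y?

E(Y) = -355.34, σ²_Y = 1554.3445

E(Y) = (-6)·E(Q) + 1.07·E(D) = (-6)·66 + 1.07·38 = -355.34.
σ²_Y = a²·σ²_Q + b²·σ²_D + 2ab·covariance of Q and D with a = -6, b = 1.07.
= (-6)²·47 + 1.07²·85 + 2·(-6)·1.07·18.3
= 1692 + 97.3165 + (-234.972) = 1554.3445.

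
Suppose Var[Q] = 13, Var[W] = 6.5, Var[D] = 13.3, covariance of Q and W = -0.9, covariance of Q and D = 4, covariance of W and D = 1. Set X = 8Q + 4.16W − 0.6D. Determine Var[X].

Var[X] = 845.9784

Var[X] = a²·Var[Q] + b²·Var[W] + c²·Var[D] + 2ab·covariance of Q and W + 2ac·covariance of Q and D + 2bc·covariance of W and D, with a = 8, b = 4.16, c = -0.6.
= 832 + 112.4864 + 4.788 + (-59.904) + (-38.4) + (-4.992)
= 845.9784.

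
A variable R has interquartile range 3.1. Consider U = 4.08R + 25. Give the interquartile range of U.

Under U = aR + b, IQR(U) = |a|·IQR(R) = |4.08|·3.1 = 12.648 (shifts cancel; spread scales by |a|).

IQR(U) = 12.648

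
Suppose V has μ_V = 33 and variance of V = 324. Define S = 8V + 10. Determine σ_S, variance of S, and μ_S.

σ_S = 144, variance of S = 20736, μ_S = 274

S = 8V + 10 is linear with a = 8, b = 10.
σ_V = √324 = 18.
σ_S = |a|·σ_V = |8|·18 = 144.
variance of S = a²·variance of V = 8²·324 = 20736 (the additive constant 10 does not affect variance).
μ_S = a·μ_V + b = 8·33 + 10 = 274.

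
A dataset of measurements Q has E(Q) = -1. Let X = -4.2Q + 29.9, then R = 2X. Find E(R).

E(X) = (-4.2)·(-1) + 29.9 = 34.1.
E(R) = 2·34.1 = 68.2.

E(R) = 68.2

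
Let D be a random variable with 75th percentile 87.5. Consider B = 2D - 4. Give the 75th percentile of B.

75th percentile of B = 171

Since a = 2 > 0 the transformation is increasing, so the 75th percentile of B = a·(P_{75} of D) + b = 2·87.5 + (-4) = 171.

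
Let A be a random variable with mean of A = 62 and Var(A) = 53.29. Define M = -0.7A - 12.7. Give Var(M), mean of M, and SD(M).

M = -0.7A - 12.7 is linear with a = -0.7, b = -12.7.
Var(M) = a²·Var(A) = (-0.7)²·53.29 = 26.1121 (the additive constant -12.7 does not affect variance).
mean of M = a·mean of A + b = (-0.7)·62 + (-12.7) = -56.1.
SD(A) = √53.29 = 7.3.
SD(M) = |a|·SD(A) = |-0.7|·7.3 = 5.11.

Var(M) = 26.1121, mean of M = -56.1, SD(M) = 5.11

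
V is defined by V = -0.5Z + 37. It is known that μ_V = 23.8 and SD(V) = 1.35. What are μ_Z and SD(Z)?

From V = -0.5Z + 37: μ_V = a·μ_Z + b, so μ_Z = (μ_V − b)/a = (23.8 − 37)/(-0.5) = 26.4.
SD(V) = |a|·SD(Z), so SD(Z) = 1.35/|-0.5| = 2.7.

μ_Z = 26.4, SD(Z) = 2.7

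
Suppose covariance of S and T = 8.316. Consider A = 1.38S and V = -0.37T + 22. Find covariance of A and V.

covariance of A and V = -4.2461496

covariance of A and V = a·c·covariance of S and T = 1.38·(-0.37)·8.316 = -4.2461496. Additive constants drop out.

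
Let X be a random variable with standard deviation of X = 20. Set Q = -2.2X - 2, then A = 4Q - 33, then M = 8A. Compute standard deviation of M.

standard deviation of Q = |-2.2|·20 = 44.
standard deviation of A = |4|·44 = 176.
standard deviation of M = |8|·176 = 1408.

standard deviation of M = 1408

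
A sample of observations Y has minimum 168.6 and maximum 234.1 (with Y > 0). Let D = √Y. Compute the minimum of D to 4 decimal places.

min(D) = 12.9846

√Y is increasing on this domain, so min(D) comes from min(Y) = 168.6: min(D) = √(168.6) ≈ 12.9846.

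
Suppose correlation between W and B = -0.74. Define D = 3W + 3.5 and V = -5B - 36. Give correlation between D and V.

correlation between D and V = 0.74

Linear rescalings preserve |correlation|; the slopes 3 and -5 have opposite signs, so the correlation flips sign: correlation between D and V = −correlation between W and B = 0.74.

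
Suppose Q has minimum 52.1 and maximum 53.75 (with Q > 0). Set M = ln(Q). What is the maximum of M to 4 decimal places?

ln(Q) is increasing on this domain, so max(M) comes from max(Q) = 53.75: max(M) = ln(53.75) ≈ 3.9843.

max(M) = 3.9843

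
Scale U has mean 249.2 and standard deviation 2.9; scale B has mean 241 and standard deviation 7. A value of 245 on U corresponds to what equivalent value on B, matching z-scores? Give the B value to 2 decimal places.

B = 230.86

z = (245 − 249.2)/2.9 ≈ -1.4483.
B = 241 + z·7 = 241 + (245 − 249.2)·7/2.9 ≈ 230.86.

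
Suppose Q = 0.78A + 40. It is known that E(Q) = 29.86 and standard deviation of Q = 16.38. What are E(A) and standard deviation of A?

E(A) = -13, standard deviation of A = 21

From Q = 0.78A + 40: E(Q) = a·E(A) + b, so E(A) = (E(Q) − b)/a = (29.86 − 40)/0.78 = -13.
standard deviation of Q = |a|·standard deviation of A, so standard deviation of A = 16.38/|0.78| = 21.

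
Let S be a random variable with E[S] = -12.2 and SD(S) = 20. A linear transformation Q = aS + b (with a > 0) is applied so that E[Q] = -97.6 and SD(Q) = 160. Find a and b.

SD(Q) = a·SD(S) (a > 0), so a = 160/20 = 8.
E[Q] = a·E[S] + b, so b = -97.6 − 8·(-12.2) = 0.

a = 8, b = 0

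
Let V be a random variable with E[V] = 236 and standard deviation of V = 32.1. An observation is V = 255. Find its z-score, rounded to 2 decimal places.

z = 0.59

z = (V − E[V]) / standard deviation of V = (255 − 236) / 32.1 ≈ 0.59.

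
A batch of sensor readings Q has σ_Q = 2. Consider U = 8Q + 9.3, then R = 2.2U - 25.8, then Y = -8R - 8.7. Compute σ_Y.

σ_U = |8|·2 = 16.
σ_R = |2.2|·16 = 35.2.
σ_Y = |-8|·35.2 = 281.6.

σ_Y = 281.6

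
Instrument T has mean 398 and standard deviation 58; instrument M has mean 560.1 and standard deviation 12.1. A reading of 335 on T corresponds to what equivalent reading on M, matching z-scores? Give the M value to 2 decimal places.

M = 546.96

z = (335 − 398)/58 ≈ -1.0862.
M = 560.1 + z·12.1 = 560.1 + (335 − 398)·12.1/58 ≈ 546.96.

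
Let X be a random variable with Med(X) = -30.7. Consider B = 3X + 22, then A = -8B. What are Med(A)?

Med(B) = 3·(-30.7) + 22 = -70.1.
Med(A) = (-8)·(-70.1) = 560.8.

Med(A) = 560.8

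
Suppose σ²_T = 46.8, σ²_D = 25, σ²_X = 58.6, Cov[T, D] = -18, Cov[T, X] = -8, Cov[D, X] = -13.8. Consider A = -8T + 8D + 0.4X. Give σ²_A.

σ²_A = 6871.456

σ²_A = a²·σ²_T + b²·σ²_D + c²·σ²_X + 2ab·Cov[T, D] + 2ac·Cov[T, X] + 2bc·Cov[D, X], with a = -8, b = 8, c = 0.4.
= 2995.2 + 1600 + 9.376 + 2304 + 51.2 + (-88.32)
= 6871.456.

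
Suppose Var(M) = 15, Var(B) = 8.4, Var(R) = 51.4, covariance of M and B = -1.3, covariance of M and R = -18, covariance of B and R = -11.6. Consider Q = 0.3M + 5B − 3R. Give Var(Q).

Var(Q) = a²·Var(M) + b²·Var(B) + c²·Var(R) + 2ab·covariance of M and B + 2ac·covariance of M and R + 2bc·covariance of B and R, with a = 0.3, b = 5, c = -3.
= 1.35 + 210 + 462.6 + (-3.9) + 32.4 + 348
= 1050.45.

Var(Q) = 1050.45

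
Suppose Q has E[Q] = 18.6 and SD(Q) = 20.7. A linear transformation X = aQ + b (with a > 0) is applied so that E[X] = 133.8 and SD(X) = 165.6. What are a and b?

SD(X) = a·SD(Q) (a > 0), so a = 165.6/20.7 = 8.
E[X] = a·E[Q] + b, so b = 133.8 − 8·18.6 = -15.

a = 8, b = -15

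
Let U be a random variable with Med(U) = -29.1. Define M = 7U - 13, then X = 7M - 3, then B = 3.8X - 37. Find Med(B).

Med(B) = -5812.62

Med(M) = 7·(-29.1) + (-13) = -216.7.
Med(X) = 7·(-216.7) + (-3) = -1519.9.
Med(B) = 3.8·(-1519.9) + (-37) = -5812.62.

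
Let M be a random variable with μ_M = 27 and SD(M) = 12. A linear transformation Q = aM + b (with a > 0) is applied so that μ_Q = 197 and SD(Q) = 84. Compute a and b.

SD(Q) = a·SD(M) (a > 0), so a = 84/12 = 7.
μ_Q = a·μ_M + b, so b = 197 − 7·27 = 8.

a = 7, b = 8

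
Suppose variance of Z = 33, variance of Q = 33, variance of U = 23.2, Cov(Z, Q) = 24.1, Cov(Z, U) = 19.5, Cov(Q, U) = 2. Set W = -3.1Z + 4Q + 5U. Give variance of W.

variance of W = 302.95

variance of W = a²·variance of Z + b²·variance of Q + c²·variance of U + 2ab·Cov(Z, Q) + 2ac·Cov(Z, U) + 2bc·Cov(Q, U), with a = -3.1, b = 4, c = 5.
= 317.13 + 528 + 580 + (-597.68) + (-604.5) + 80
= 302.95.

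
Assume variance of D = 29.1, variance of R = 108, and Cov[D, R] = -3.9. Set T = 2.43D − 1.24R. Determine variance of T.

variance of T = 361.39635

variance of T = a²·variance of D + b²·variance of R + 2ab·Cov[D, R] with a = 2.43, b = -1.24.
= 2.43²·29.1 + (-1.24)²·108 + 2·2.43·(-1.24)·(-3.9)
= 171.83259 + 166.0608 + 23.50296 = 361.39635.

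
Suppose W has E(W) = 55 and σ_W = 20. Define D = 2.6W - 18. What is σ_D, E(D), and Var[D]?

σ_D = 52, E(D) = 125, Var[D] = 2704

D = 2.6W - 18 is linear with a = 2.6, b = -18.
σ_D = |a|·σ_W = |2.6|·20 = 52.
E(D) = a·E(W) + b = 2.6·55 + (-18) = 125.
Var[W] = 20² = 400.
Var[D] = a²·Var[W] = 2.6²·400 = 2704 (the additive constant -18 does not affect variance).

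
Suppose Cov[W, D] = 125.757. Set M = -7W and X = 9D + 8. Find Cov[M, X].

Cov[M, X] = a·c·Cov[W, D] = (-7)·9·125.757 = -7922.691. Additive constants drop out.

Cov[M, X] = -7922.691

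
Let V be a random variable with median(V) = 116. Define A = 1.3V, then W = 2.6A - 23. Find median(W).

median(A) = 1.3·116 = 150.8.
median(W) = 2.6·150.8 + (-23) = 369.08.

median(W) = 369.08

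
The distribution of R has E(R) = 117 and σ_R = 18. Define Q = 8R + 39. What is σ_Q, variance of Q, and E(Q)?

σ_Q = 144, variance of Q = 20736, E(Q) = 975

Q = 8R + 39 is linear with a = 8, b = 39.
σ_Q = |a|·σ_R = |8|·18 = 144.
variance of R = 18² = 324.
variance of Q = a²·variance of R = 8²·324 = 20736 (the additive constant 39 does not affect variance).
E(Q) = a·E(R) + b = 8·117 + 39 = 975.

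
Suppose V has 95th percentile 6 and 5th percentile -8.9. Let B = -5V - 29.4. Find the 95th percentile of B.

95th percentile of B = 15.1

Since a = -5 < 0 the transformation is decreasing, reversing order: the 95th percentile of B corresponds to the 5th percentile of V.
So P_{95}(B) = a·P_{5}(V) + b = (-5)·(-8.9) + (-29.4) = 15.1.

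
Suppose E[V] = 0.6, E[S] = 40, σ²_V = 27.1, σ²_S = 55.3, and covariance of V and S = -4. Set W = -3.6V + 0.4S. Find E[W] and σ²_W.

E[W] = (-3.6)·E[V] + 0.4·E[S] = (-3.6)·0.6 + 0.4·40 = 13.84.
σ²_W = a²·σ²_V + b²·σ²_S + 2ab·covariance of V and S with a = -3.6, b = 0.4.
= (-3.6)²·27.1 + 0.4²·55.3 + 2·(-3.6)·0.4·(-4)
= 351.216 + 8.848 + 11.52 = 371.584.

E[W] = 13.84, σ²_W = 371.584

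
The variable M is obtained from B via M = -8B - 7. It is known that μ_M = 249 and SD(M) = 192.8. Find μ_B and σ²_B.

μ_B = -32, σ²_B = 580.81

From M = -8B - 7: μ_M = a·μ_B + b, so μ_B = (μ_M − b)/a = (249 − (-7))/(-8) = -32.
σ²_M = 192.8² = 37171.84.
σ²_M = a²·σ²_B, so σ²_B = 37171.84/(-8)² = 580.81.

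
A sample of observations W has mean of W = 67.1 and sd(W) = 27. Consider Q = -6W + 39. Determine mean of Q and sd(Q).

mean of Q = -363.6, sd(Q) = 162

Q = -6W + 39 is linear with a = -6, b = 39.
mean of Q = a·mean of W + b = (-6)·67.1 + 39 = -363.6.
sd(Q) = |a|·sd(W) = |-6|·27 = 162.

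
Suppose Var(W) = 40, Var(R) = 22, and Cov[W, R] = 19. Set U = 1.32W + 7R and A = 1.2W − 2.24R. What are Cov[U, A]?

By bilinearity, Cov[U, A] = ac·Var(W) + bd·Var(R) + (ad+bc)·Cov[W, R], with a=1.32, b=7, c=1.2, d=-2.24.
ac·Var(W) = 1.32·1.2·40 = 63.36
bd·Var(R) = 7·(-2.24)·22 = -344.96
(ad+bc)·Cov[W, R] = (5.4432)·19 = 103.4208
Cov[U, A] = 63.36 + (-344.96) + 103.4208 = -178.1792.

Cov[U, A] = -178.1792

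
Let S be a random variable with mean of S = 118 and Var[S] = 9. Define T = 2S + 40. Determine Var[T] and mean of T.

Var[T] = 36, mean of T = 276

T = 2S + 40 is linear with a = 2, b = 40.
Var[T] = a²·Var[S] = 2²·9 = 36 (the additive constant 40 does not affect variance).
mean of T = a·mean of S + b = 2·118 + 40 = 276.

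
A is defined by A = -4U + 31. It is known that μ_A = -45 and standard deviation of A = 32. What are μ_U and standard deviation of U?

From A = -4U + 31: μ_A = a·μ_U + b, so μ_U = (μ_A − b)/a = (-45 − 31)/(-4) = 19.
standard deviation of A = |a|·standard deviation of U, so standard deviation of U = 32/|-4| = 8.

μ_U = 19, standard deviation of U = 8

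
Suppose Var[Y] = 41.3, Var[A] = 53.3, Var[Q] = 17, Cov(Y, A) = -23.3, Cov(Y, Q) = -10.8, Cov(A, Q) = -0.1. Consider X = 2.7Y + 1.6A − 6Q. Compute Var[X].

Var[X] = 1200.053

Var[X] = a²·Var[Y] + b²·Var[A] + c²·Var[Q] + 2ab·Cov(Y, A) + 2ac·Cov(Y, Q) + 2bc·Cov(A, Q), with a = 2.7, b = 1.6, c = -6.
= 301.077 + 136.448 + 612 + (-201.312) + 349.92 + 1.92
= 1200.053.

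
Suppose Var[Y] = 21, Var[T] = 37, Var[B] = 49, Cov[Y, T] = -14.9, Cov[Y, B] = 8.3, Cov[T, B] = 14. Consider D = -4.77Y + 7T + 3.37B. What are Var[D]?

Var[D] = 4235.99766

Var[D] = a²·Var[Y] + b²·Var[T] + c²·Var[B] + 2ab·Cov[Y, T] + 2ac·Cov[Y, B] + 2bc·Cov[T, B], with a = -4.77, b = 7, c = 3.37.
= 477.8109 + 1813 + 556.4881 + 995.022 + (-266.84334) + 660.52
= 4235.99766.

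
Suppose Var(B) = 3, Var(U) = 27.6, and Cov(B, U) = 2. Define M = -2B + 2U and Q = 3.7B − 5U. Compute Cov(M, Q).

Cov(M, Q) = -263.4

By bilinearity, Cov(M, Q) = ac·Var(B) + bd·Var(U) + (ad+bc)·Cov(B, U), with a=-2, b=2, c=3.7, d=-5.
ac·Var(B) = (-2)·3.7·3 = -22.2
bd·Var(U) = 2·(-5)·27.6 = -276
(ad+bc)·Cov(B, U) = (17.4)·2 = 34.8
Cov(M, Q) = -22.2 + (-276) + 34.8 = -263.4.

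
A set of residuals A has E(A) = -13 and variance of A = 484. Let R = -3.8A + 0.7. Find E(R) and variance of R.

E(R) = 50.1, variance of R = 6988.96

R = -3.8A + 0.7 is linear with a = -3.8, b = 0.7.
E(R) = a·E(A) + b = (-3.8)·(-13) + 0.7 = 50.1.
variance of R = a²·variance of A = (-3.8)²·484 = 6988.96 (the additive constant 0.7 does not affect variance).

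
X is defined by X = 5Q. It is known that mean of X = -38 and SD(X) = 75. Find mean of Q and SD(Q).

From X = 5Q: mean of X = a·mean of Q + b, so mean of Q = (mean of X − b)/a = (-38 − 0)/5 = -7.6.
SD(X) = |a|·SD(Q), so SD(Q) = 75/|5| = 15.

mean of Q = -7.6, SD(Q) = 15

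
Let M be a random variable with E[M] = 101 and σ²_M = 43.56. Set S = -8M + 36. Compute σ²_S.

S = -8M + 36 is linear with a = -8, b = 36.
σ²_S = a²·σ²_M = (-8)²·43.56 = 2787.84 (the additive constant 36 does not affect variance).

σ²_S = 2787.84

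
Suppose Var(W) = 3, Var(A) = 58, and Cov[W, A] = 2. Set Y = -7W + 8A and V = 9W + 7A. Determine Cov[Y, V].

By bilinearity, Cov[Y, V] = ac·Var(W) + bd·Var(A) + (ad+bc)·Cov[W, A], with a=-7, b=8, c=9, d=7.
ac·Var(W) = (-7)·9·3 = -189
bd·Var(A) = 8·7·58 = 3248
(ad+bc)·Cov[W, A] = (23)·2 = 46
Cov[Y, V] = -189 + 3248 + 46 = 3105.

Cov[Y, V] = 3105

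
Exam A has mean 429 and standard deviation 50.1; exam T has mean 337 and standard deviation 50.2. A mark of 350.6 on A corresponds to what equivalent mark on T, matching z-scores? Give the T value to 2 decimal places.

z = (350.6 − 429)/50.1 ≈ -1.5649.
T = 337 + z·50.2 = 337 + (350.6 − 429)·50.2/50.1 ≈ 258.44.

T = 258.44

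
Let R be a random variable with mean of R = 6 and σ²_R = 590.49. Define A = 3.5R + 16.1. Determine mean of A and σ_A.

mean of A = 37.1, σ_A = 85.05

A = 3.5R + 16.1 is linear with a = 3.5, b = 16.1.
mean of A = a·mean of R + b = 3.5·6 + 16.1 = 37.1.
σ_R = √590.49 = 24.3.
σ_A = |a|·σ_R = |3.5|·24.3 = 85.05.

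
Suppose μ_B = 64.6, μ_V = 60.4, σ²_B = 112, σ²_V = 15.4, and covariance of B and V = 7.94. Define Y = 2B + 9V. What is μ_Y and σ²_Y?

μ_Y = 672.8, σ²_Y = 1981.24

μ_Y = 2·μ_B + 9·μ_V = 2·64.6 + 9·60.4 = 672.8.
σ²_Y = a²·σ²_B + b²·σ²_V + 2ab·covariance of B and V with a = 2, b = 9.
= 2²·112 + 9²·15.4 + 2·2·9·7.94
= 448 + 1247.4 + 285.84 = 1981.24.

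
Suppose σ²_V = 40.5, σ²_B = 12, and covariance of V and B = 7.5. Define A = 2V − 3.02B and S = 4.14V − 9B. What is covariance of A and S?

By bilinearity, covariance of A and S = ac·σ²_V + bd·σ²_B + (ad+bc)·covariance of V and B, with a=2, b=-3.02, c=4.14, d=-9.
ac·σ²_V = 2·4.14·40.5 = 335.34
bd·σ²_B = (-3.02)·(-9)·12 = 326.16
(ad+bc)·covariance of V and B = (-30.5028)·7.5 = -228.771
covariance of A and S = 335.34 + 326.16 + (-228.771) = 432.729.

covariance of A and S = 432.729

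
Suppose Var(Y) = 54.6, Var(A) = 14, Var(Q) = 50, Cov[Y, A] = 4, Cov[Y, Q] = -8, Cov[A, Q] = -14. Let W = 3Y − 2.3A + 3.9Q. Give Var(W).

Var(W) = 1334.72

Var(W) = a²·Var(Y) + b²·Var(A) + c²·Var(Q) + 2ab·Cov[Y, A] + 2ac·Cov[Y, Q] + 2bc·Cov[A, Q], with a = 3, b = -2.3, c = 3.9.
= 491.4 + 74.06 + 760.5 + (-55.2) + (-187.2) + 251.16
= 1334.72.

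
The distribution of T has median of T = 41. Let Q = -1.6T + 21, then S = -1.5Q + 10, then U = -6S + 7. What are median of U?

median of Q = (-1.6)·41 + 21 = -44.6.
median of S = (-1.5)·(-44.6) + 10 = 76.9.
median of U = (-6)·76.9 + 7 = -454.4.

median of U = -454.4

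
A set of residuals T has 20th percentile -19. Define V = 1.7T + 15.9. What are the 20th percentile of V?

20th percentile of V = -16.4

Since a = 1.7 > 0 the transformation is increasing, so the 20th percentile of V = a·(P_{20} of T) + b = 1.7·(-19) + 15.9 = -16.4.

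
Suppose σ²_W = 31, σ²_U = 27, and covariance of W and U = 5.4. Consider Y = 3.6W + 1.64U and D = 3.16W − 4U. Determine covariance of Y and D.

By bilinearity, covariance of Y and D = ac·σ²_W + bd·σ²_U + (ad+bc)·covariance of W and U, with a=3.6, b=1.64, c=3.16, d=-4.
ac·σ²_W = 3.6·3.16·31 = 352.656
bd·σ²_U = 1.64·(-4)·27 = -177.12
(ad+bc)·covariance of W and U = (-9.2176)·5.4 = -49.77504
covariance of Y and D = 352.656 + (-177.12) + (-49.77504) = 125.76096.

covariance of Y and D = 125.76096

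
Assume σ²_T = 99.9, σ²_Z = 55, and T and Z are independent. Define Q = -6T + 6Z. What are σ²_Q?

σ²_Q = a²·σ²_T + b²·σ²_Z + 2ab·Cov(T, Z) with a = -6, b = 6.
Independence gives Cov(T, Z) = 0.
= (-6)²·99.9 + 6²·55 + 2·(-6)·6·0
= 3596.4 + 1980 + 0 = 5576.4.

σ²_Q = 5576.4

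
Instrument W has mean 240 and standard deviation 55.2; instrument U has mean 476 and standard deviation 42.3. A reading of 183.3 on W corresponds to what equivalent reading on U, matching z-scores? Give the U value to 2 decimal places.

z = (183.3 − 240)/55.2 ≈ -1.0272.
U = 476 + z·42.3 = 476 + (183.3 − 240)·42.3/55.2 ≈ 432.55.

U = 432.55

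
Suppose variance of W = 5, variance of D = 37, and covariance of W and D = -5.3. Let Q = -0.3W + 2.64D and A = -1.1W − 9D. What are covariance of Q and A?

covariance of Q and A = -876.3888

By bilinearity, covariance of Q and A = ac·variance of W + bd·variance of D + (ad+bc)·covariance of W and D, with a=-0.3, b=2.64, c=-1.1, d=-9.
ac·variance of W = (-0.3)·(-1.1)·5 = 1.65
bd·variance of D = 2.64·(-9)·37 = -879.12
(ad+bc)·covariance of W and D = (-0.204)·(-5.3) = 1.0812
covariance of Q and A = 1.65 + (-879.12) + 1.0812 = -876.3888.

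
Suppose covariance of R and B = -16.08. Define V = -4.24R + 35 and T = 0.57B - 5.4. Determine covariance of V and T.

covariance of V and T = a·c·covariance of R and B = (-4.24)·0.57·(-16.08) = 38.862144. Additive constants drop out.

covariance of V and T = 38.862144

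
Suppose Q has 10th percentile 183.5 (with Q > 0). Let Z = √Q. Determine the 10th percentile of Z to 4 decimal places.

10th percentile of Z = 13.5462

√Q is increasing, so P_{10}(Z) = g(P_{10}(Q)) ≈ 13.5462.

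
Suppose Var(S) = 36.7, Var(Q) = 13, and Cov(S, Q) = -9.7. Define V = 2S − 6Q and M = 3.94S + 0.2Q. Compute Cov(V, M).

Cov(V, M) = 499.024

By bilinearity, Cov(V, M) = ac·Var(S) + bd·Var(Q) + (ad+bc)·Cov(S, Q), with a=2, b=-6, c=3.94, d=0.2.
ac·Var(S) = 2·3.94·36.7 = 289.196
bd·Var(Q) = (-6)·0.2·13 = -15.6
(ad+bc)·Cov(S, Q) = (-23.24)·(-9.7) = 225.428
Cov(V, M) = 289.196 + (-15.6) + 225.428 = 499.024.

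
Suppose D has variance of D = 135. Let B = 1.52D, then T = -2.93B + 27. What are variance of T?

variance of T = 2677.6646496

variance of B = 1.52²·135 = 311.904.
variance of T = (-2.93)²·311.904 = 2677.6646496.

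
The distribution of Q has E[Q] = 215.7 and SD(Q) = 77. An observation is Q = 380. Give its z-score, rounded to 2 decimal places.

z = 2.13

z = (Q − E[Q]) / SD(Q) = (380 − 215.7) / 77 ≈ 2.13.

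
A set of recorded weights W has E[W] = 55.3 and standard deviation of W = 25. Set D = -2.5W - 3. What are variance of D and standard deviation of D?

D = -2.5W - 3 is linear with a = -2.5, b = -3.
variance of W = 25² = 625.
variance of D = a²·variance of W = (-2.5)²·625 = 3906.25 (the additive constant -3 does not affect variance).
standard deviation of D = |a|·standard deviation of W = |-2.5|·25 = 62.5.

variance of D = 3906.25, standard deviation of D = 62.5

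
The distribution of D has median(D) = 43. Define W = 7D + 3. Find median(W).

A linear map preserves order up to sign, so median(W) = a·median(D) + b = 7·43 + 3 = 304.

median(W) = 304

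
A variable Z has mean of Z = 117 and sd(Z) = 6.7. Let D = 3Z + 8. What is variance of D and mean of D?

variance of D = 404.01, mean of D = 359

D = 3Z + 8 is linear with a = 3, b = 8.
variance of Z = 6.7² = 44.89.
variance of D = a²·variance of Z = 3²·44.89 = 404.01 (the additive constant 8 does not affect variance).
mean of D = a·mean of Z + b = 3·117 + 8 = 359.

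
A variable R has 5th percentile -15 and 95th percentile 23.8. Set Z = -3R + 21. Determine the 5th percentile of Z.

Since a = -3 < 0 the transformation is decreasing, reversing order: the 5th percentile of Z corresponds to the 95th percentile of R.
So P_{5}(Z) = a·P_{95}(R) + b = (-3)·23.8 + 21 = -50.4.

5th percentile of Z = -50.4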